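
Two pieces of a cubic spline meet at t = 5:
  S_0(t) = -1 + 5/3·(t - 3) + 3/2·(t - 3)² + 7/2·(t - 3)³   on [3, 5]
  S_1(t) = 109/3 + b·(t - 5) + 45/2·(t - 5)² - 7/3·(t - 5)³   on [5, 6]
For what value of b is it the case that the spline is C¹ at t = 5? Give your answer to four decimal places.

S_0'(t) = 5/3 + 3·(t - 3) + 21/2·(t - 3)², so S_0'(5) = 149/3. On the right, S_1'(5) = b, so b = 149/3.

49.6667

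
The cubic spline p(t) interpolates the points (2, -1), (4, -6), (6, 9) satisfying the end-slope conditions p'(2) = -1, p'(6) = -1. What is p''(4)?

15

Let σ_i = p''(x_i). Step sizes h_i = 2, 2; slopes of the chords Δ_i = (y_(i+1) - y_i)/h_i = -5/2, 15/2.
  2·σ_0 + 8·σ_1 + 2·σ_2 = 6(Δ_1 - Δ_0) = 60
Clamped end conditions give two more equations: 2h_0·σ_0 + h_0·σ_1 = 6(Δ_0 - p'(2)) = -9 and h_1·σ_1 + 2h_1·σ_2 = 6(p'(6) - Δ_1) = -51.
Solving: σ_0 = -39/4, σ_1 = 15, σ_2 = -81/4.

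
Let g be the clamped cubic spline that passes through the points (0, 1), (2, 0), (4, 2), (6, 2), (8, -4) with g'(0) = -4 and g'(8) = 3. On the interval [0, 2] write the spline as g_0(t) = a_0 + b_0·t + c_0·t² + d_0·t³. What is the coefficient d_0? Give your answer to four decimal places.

-0.4888

Write σ_i for g''(x_i). With h_i = 2, 2, 2, 2 and divided differences Δ_i = -1/2, 1, 0, -3, the continuity of g' gives the tridiagonal system
  2·σ_0 + 8·σ_1 + 2·σ_2 = 6(Δ_1 - Δ_0) = 9
  2·σ_1 + 8·σ_2 + 2·σ_3 = 6(Δ_2 - Δ_1) = -6
  2·σ_2 + 8·σ_3 + 2·σ_4 = 6(Δ_3 - Δ_2) = -18
Clamped end conditions give two more equations: 2h_0·σ_0 + h_0·σ_1 = 6(Δ_0 - g'(0)) = 21 and h_3·σ_3 + 2h_3·σ_4 = 6(g'(8) - Δ_3) = 36.
Forward elimination and back-substitution give σ_0 = 611/112, σ_1 = -23/56, σ_2 = 11/16, σ_3 = -299/56, σ_4 = 1307/112.
On [0, 2], with g_0(t) = a_0 + b_0·t + c_0·t² + d_0·t³: c_0 = σ_0/2 = 611/224, d_0 = (σ_1 - σ_0)/(6h_0) = -219/448, b_0 = Δ_0 - h_0(2σ_0 + σ_1)/6 = -4.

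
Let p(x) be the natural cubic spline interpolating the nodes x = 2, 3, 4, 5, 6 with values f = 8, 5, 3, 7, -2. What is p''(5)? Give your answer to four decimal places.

-23.3571

Write σ_i for p''(x_i). With h_i = 1, 1, 1, 1 and divided differences Δ_i = -3, -2, 4, -9, the continuity of p' gives the tridiagonal system
  1·σ_0 + 4·σ_1 + 1·σ_2 = 6(Δ_1 - Δ_0) = 6
  1·σ_1 + 4·σ_2 + 1·σ_3 = 6(Δ_2 - Δ_1) = 36
  1·σ_2 + 4·σ_3 + 1·σ_4 = 6(Δ_3 - Δ_2) = -78
Natural end conditions: σ_0 = σ_4 = 0.
Forward elimination and back-substitution give σ_0 = 0, σ_1 = -33/14, σ_2 = 108/7, σ_3 = -327/14, σ_4 = 0.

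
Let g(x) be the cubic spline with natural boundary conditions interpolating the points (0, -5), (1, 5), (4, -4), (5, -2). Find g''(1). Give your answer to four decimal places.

-12.9818

With M_i denoting the second derivative at x_i, h_i = 1, 3, 1, and Δ_i = (y_(i+1) − y_i)/h_i = 10, -3, 2:
  1·M_0 + 8·M_1 + 3·M_2 = 6(Δ_1 - Δ_0) = -78
  3·M_1 + 8·M_2 + 1·M_3 = 6(Δ_2 - Δ_1) = 30
Natural end conditions: M_0 = M_3 = 0.
Forward elimination and back-substitution give M_0 = 0, M_1 = -714/55, M_2 = 474/55, M_3 = 0.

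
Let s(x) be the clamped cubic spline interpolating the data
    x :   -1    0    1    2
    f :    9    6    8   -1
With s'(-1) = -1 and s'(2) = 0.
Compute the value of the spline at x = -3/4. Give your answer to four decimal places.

8.3500

Let M_i = s''(x_i). Step sizes h_i = 1, 1, 1; slopes of the chords Δ_i = (y_(i+1) - y_i)/h_i = -3, 2, -9.
  1·M_0 + 4·M_1 + 1·M_2 = 6(Δ_1 - Δ_0) = 30
  1·M_1 + 4·M_2 + 1·M_3 = 6(Δ_2 - Δ_1) = -66
Clamped end conditions give two more equations: 2h_0·M_0 + h_0·M_1 = 6(Δ_0 - s'(-1)) = -12 and h_2·M_2 + 2h_2·M_3 = 6(s'(2) - Δ_2) = 54.
Solving the tridiagonal system: M_0 = -236/15, M_1 = 292/15, M_2 = -482/15, M_3 = 646/15.
On [-1, 0], s(x) = 9 - 1·(x + 1) - 118/15·(x + 1)² + 88/15·(x + 1)³.
With (x + 1) = 1/4: s(-3/4) = 167/20.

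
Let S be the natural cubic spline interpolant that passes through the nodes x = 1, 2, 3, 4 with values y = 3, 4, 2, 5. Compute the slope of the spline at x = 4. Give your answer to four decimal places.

4.5333

Let σ_i = S''(x_i). Step sizes h_i = 1, 1, 1; slopes of the chords Δ_i = (y_(i+1) - y_i)/h_i = 1, -2, 3.
  1·σ_0 + 4·σ_1 + 1·σ_2 = 6(Δ_1 - Δ_0) = -18
  1·σ_1 + 4·σ_2 + 1·σ_3 = 6(Δ_2 - Δ_1) = 30
Natural end conditions: σ_0 = σ_3 = 0.
Forward elimination and back-substitution give σ_0 = 0, σ_1 = -34/5, σ_2 = 46/5, σ_3 = 0.
On [3, 4], S'(x) = b_2 + 2c_2·(x - 3) + 3d_2·(x - 3)² with b_2 = Δ_2 - h_2(2σ_2 + σ_3)/6 = -1/15, c_2 = σ_2/2 = 23/5, d_2 = (σ_3 - σ_2)/(6h_2) = -23/15. So S'(4) = 68/15.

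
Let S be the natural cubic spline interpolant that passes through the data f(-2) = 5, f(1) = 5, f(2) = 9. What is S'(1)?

Write σ_i for S''(x_i). With h_i = 3, 1 and divided differences Δ_i = 0, 4, the continuity of S' gives the tridiagonal system
  3·σ_0 + 8·σ_1 + 1·σ_2 = 6(Δ_1 - Δ_0) = 24
Natural end conditions: σ_0 = σ_2 = 0.
Solving the tridiagonal system: σ_0 = 0, σ_1 = 3, σ_2 = 0.
On [1, 2], S'(x) = b_1 + 2c_1·(x - 1) + 3d_1·(x - 1)² with b_1 = Δ_1 - h_1(2σ_1 + σ_2)/6 = 3, c_1 = σ_1/2 = 3/2, d_1 = (σ_2 - σ_1)/(6h_1) = -1/2. So S'(1) = 3.

3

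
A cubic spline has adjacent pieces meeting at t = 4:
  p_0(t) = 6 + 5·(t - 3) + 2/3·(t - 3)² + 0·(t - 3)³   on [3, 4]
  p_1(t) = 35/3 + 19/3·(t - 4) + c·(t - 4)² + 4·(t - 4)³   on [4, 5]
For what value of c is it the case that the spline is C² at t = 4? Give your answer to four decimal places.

p_0''(t) = 4/3 + 0·(t - 3), so p_0''(4) = 4/3. On the right, p_1''(4) = 2c, so c = 2/3.

0.6667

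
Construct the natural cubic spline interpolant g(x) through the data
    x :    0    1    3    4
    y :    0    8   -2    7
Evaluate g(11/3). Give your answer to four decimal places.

2.9815

Write σ_i for g''(x_i). With h_i = 1, 2, 1 and divided differences Δ_i = 8, -5, 9, the continuity of g' gives the tridiagonal system
  1·σ_0 + 6·σ_1 + 2·σ_2 = 6(Δ_1 - Δ_0) = -78
  2·σ_1 + 6·σ_2 + 1·σ_3 = 6(Δ_2 - Δ_1) = 84
Natural end conditions: σ_0 = σ_3 = 0.
Forward elimination and back-substitution give σ_0 = 0, σ_1 = -159/8, σ_2 = 165/8, σ_3 = 0.
On [3, 4], g(x) = -2 + 17/8·(x - 3) + 165/16·(x - 3)² - 55/16·(x - 3)³.
With (x - 3) = 2/3: g(11/3) = 161/54.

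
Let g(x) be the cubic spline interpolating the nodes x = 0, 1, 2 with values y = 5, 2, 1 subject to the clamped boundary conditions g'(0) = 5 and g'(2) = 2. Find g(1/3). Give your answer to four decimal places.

5.3148

Let σ_i = g''(x_i). Step sizes h_i = 1, 1; slopes of the chords Δ_i = (y_(i+1) - y_i)/h_i = -3, -1.
  1·σ_0 + 4·σ_1 + 1·σ_2 = 6(Δ_1 - Δ_0) = 12
Clamped end conditions give two more equations: 2h_0·σ_0 + h_0·σ_1 = 6(Δ_0 - g'(0)) = -48 and h_1·σ_1 + 2h_1·σ_2 = 6(g'(2) - Δ_1) = 18.
Solving the tridiagonal system: σ_0 = -57/2, σ_1 = 9, σ_2 = 9/2.
On [0, 1], g(x) = 5 + 5·x - 57/4·x² + 25/4·x³.
With x = 1/3: g(1/3) = 287/54.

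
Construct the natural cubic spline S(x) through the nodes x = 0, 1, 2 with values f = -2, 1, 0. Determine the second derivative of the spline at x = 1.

Write m_i for S''(x_i). With h_i = 1, 1 and divided differences Δ_i = 3, -1, the continuity of S' gives the tridiagonal system
  1·m_0 + 4·m_1 + 1·m_2 = 6(Δ_1 - Δ_0) = -24
Natural end conditions: m_0 = m_2 = 0.
Solving the tridiagonal system: m_0 = 0, m_1 = -6, m_2 = 0.

-6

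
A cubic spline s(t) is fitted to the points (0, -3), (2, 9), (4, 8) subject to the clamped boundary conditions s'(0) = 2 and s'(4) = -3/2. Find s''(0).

10

Put M_i = s'' at the i-th knot. Here h = (2, 2) and Δ = (6, -1/2), so the interior equations h_(i-1)·M_(i-1) + 2(h_(i-1)+h_i)·M_i + h_i·M_(i+1) = 6(Δ_i − Δ_(i-1)) read
  2·M_0 + 8·M_1 + 2·M_2 = 6(Δ_1 - Δ_0) = -39
Clamped end conditions give two more equations: 2h_0·M_0 + h_0·M_1 = 6(Δ_0 - s'(0)) = 24 and h_1·M_1 + 2h_1·M_2 = 6(s'(4) - Δ_1) = -6.
Solving: M_0 = 10, M_1 = -8, M_2 = 5/2.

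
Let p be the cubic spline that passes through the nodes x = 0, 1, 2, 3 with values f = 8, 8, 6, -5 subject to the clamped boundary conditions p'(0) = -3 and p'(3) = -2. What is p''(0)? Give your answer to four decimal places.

Let M_i = p''(x_i). Step sizes h_i = 1, 1, 1; slopes of the chords Δ_i = (y_(i+1) - y_i)/h_i = 0, -2, -11.
  1·M_0 + 4·M_1 + 1·M_2 = 6(Δ_1 - Δ_0) = -12
  1·M_1 + 4·M_2 + 1·M_3 = 6(Δ_2 - Δ_1) = -54
Clamped end conditions give two more equations: 2h_0·M_0 + h_0·M_1 = 6(Δ_0 - p'(0)) = 18 and h_2·M_2 + 2h_2·M_3 = 6(p'(3) - Δ_2) = 54.
Forward elimination and back-substitution give M_0 = 26/3, M_1 = 2/3, M_2 = -70/3, M_3 = 116/3.

8.6667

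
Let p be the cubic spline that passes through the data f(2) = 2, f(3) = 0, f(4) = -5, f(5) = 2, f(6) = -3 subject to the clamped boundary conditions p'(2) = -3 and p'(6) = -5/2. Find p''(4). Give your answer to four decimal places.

29.3750

Write M_i for p''(x_i). With h_i = 1, 1, 1, 1 and divided differences Δ_i = -2, -5, 7, -5, the continuity of p' gives the tridiagonal system
  1·M_0 + 4·M_1 + 1·M_2 = 6(Δ_1 - Δ_0) = -18
  1·M_1 + 4·M_2 + 1·M_3 = 6(Δ_2 - Δ_1) = 72
  1·M_2 + 4·M_3 + 1·M_4 = 6(Δ_3 - Δ_2) = -72
Clamped end conditions give two more equations: 2h_0·M_0 + h_0·M_1 = 6(Δ_0 - p'(2)) = 6 and h_3·M_3 + 2h_3·M_4 = 6(p'(6) - Δ_3) = 15.
Solving: M_0 = 571/56, M_1 = -403/28, M_2 = 235/8, M_3 = -871/28, M_4 = 1291/56.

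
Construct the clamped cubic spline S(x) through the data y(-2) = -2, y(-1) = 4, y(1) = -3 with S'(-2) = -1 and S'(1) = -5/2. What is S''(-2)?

30

Put σ_i = S'' at the i-th knot. Here h = (1, 2) and Δ = (6, -7/2), so the interior equations h_(i-1)·σ_(i-1) + 2(h_(i-1)+h_i)·σ_i + h_i·σ_(i+1) = 6(Δ_i − Δ_(i-1)) read
  1·σ_0 + 6·σ_1 + 2·σ_2 = 6(Δ_1 - Δ_0) = -57
Clamped end conditions give two more equations: 2h_0·σ_0 + h_0·σ_1 = 6(Δ_0 - S'(-2)) = 42 and h_1·σ_1 + 2h_1·σ_2 = 6(S'(1) - Δ_1) = 6.
Forward elimination and back-substitution give σ_0 = 30, σ_1 = -18, σ_2 = 21/2.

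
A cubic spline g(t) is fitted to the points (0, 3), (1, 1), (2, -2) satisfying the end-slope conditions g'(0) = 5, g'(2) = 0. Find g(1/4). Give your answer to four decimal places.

3.6250

Put M_i = g'' at the i-th knot. Here h = (1, 1) and Δ = (-2, -3), so the interior equations h_(i-1)·M_(i-1) + 2(h_(i-1)+h_i)·M_i + h_i·M_(i+1) = 6(Δ_i − Δ_(i-1)) read
  1·M_0 + 4·M_1 + 1·M_2 = 6(Δ_1 - Δ_0) = -6
Clamped end conditions give two more equations: 2h_0·M_0 + h_0·M_1 = 6(Δ_0 - g'(0)) = -42 and h_1·M_1 + 2h_1·M_2 = 6(g'(2) - Δ_1) = 18.
Solving: M_0 = -22, M_1 = 2, M_2 = 8.
On [0, 1], g(t) = 3 + 5·t - 11·t² + 4·t³.
With t = 1/4: g(1/4) = 29/8.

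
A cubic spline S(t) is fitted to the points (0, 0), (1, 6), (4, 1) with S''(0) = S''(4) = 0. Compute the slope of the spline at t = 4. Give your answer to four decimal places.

With M_i denoting the second derivative at x_i, h_i = 1, 3, and Δ_i = (y_(i+1) − y_i)/h_i = 6, -5/3:
  1·M_0 + 8·M_1 + 3·M_2 = 6(Δ_1 - Δ_0) = -46
Natural end conditions: M_0 = M_2 = 0.
Solving: M_0 = 0, M_1 = -23/4, M_2 = 0.
On [1, 4], S'(t) = b_1 + 2c_1·(t - 1) + 3d_1·(t - 1)² with b_1 = Δ_1 - h_1(2M_1 + M_2)/6 = 49/12, c_1 = M_1/2 = -23/8, d_1 = (M_2 - M_1)/(6h_1) = 23/72. So S'(4) = -109/24.

-4.5417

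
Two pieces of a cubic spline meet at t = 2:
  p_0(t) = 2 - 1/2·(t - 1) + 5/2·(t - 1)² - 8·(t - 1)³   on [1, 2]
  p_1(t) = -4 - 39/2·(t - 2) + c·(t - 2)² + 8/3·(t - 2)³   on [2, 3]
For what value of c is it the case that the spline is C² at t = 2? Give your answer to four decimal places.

-21.5000

p_0''(t) = 5 - 48·(t - 1), so p_0''(2) = -43. On the right, p_1''(2) = 2c, so c = -43/2.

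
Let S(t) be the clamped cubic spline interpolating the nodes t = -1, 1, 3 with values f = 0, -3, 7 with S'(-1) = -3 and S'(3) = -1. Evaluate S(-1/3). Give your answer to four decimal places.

-2.2037

With M_i denoting the second derivative at x_i, h_i = 2, 2, and Δ_i = (y_(i+1) − y_i)/h_i = -3/2, 5:
  2·M_0 + 8·M_1 + 2·M_2 = 6(Δ_1 - Δ_0) = 39
Clamped end conditions give two more equations: 2h_0·M_0 + h_0·M_1 = 6(Δ_0 - S'(-1)) = 9 and h_1·M_1 + 2h_1·M_2 = 6(S'(3) - Δ_1) = -36.
Hence M_0 = -17/8, M_1 = 35/4, M_2 = -107/8.
On [-1, 1], S(t) = 0 - 3·(t + 1) - 17/16·(t + 1)² + 29/32·(t + 1)³.
With (t + 1) = 2/3: S(-1/3) = -119/54.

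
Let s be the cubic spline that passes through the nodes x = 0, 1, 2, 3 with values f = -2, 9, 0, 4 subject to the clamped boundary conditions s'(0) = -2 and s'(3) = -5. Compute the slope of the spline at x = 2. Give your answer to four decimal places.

Put σ_i = s'' at the i-th knot. Here h = (1, 1, 1) and Δ = (11, -9, 4), so the interior equations h_(i-1)·σ_(i-1) + 2(h_(i-1)+h_i)·σ_i + h_i·σ_(i+1) = 6(Δ_i − Δ_(i-1)) read
  1·σ_0 + 4·σ_1 + 1·σ_2 = 6(Δ_1 - Δ_0) = -120
  1·σ_1 + 4·σ_2 + 1·σ_3 = 6(Δ_2 - Δ_1) = 78
Clamped end conditions give two more equations: 2h_0·σ_0 + h_0·σ_1 = 6(Δ_0 - s'(0)) = 78 and h_2·σ_2 + 2h_2·σ_3 = 6(s'(3) - Δ_2) = -54.
Forward elimination and back-substitution give σ_0 = 342/5, σ_1 = -294/5, σ_2 = 234/5, σ_3 = -252/5.
On [2, 3], s'(x) = b_2 + 2c_2·(x - 2) + 3d_2·(x - 2)² with b_2 = Δ_2 - h_2(2σ_2 + σ_3)/6 = -16/5, c_2 = σ_2/2 = 117/5, d_2 = (σ_3 - σ_2)/(6h_2) = -81/5. So s'(2) = -16/5.

-3.2000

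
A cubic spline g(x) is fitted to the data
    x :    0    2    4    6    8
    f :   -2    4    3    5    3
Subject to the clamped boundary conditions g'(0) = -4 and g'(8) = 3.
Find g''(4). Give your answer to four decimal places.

Write σ_i for g''(x_i). With h_i = 2, 2, 2, 2 and divided differences Δ_i = 3, -1/2, 1, -1, the continuity of g' gives the tridiagonal system
  2·σ_0 + 8·σ_1 + 2·σ_2 = 6(Δ_1 - Δ_0) = -21
  2·σ_1 + 8·σ_2 + 2·σ_3 = 6(Δ_2 - Δ_1) = 9
  2·σ_2 + 8·σ_3 + 2·σ_4 = 6(Δ_3 - Δ_2) = -12
Clamped end conditions give two more equations: 2h_0·σ_0 + h_0·σ_1 = 6(Δ_0 - g'(0)) = 42 and h_3·σ_3 + 2h_3·σ_4 = 6(g'(8) - Δ_3) = 24.
Solving the tridiagonal system: σ_0 = 1577/112, σ_1 = -401/56, σ_2 = 65/16, σ_3 = -257/56, σ_4 = 929/112.

4.0625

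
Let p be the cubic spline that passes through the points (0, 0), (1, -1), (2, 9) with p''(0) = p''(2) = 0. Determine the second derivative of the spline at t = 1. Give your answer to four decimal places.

Put m_i = p'' at the i-th knot. Here h = (1, 1) and Δ = (-1, 10), so the interior equations h_(i-1)·m_(i-1) + 2(h_(i-1)+h_i)·m_i + h_i·m_(i+1) = 6(Δ_i − Δ_(i-1)) read
  1·m_0 + 4·m_1 + 1·m_2 = 6(Δ_1 - Δ_0) = 66
Natural end conditions: m_0 = m_2 = 0.
Solving: m_0 = 0, m_1 = 33/2, m_2 = 0.

16.5000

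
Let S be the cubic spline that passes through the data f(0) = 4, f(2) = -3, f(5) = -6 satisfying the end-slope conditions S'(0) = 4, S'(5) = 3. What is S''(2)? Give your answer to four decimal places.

3.4000

With M_i denoting the second derivative at x_i, h_i = 2, 3, and Δ_i = (y_(i+1) − y_i)/h_i = -7/2, -1:
  2·M_0 + 10·M_1 + 3·M_2 = 6(Δ_1 - Δ_0) = 15
Clamped end conditions give two more equations: 2h_0·M_0 + h_0·M_1 = 6(Δ_0 - S'(0)) = -45 and h_1·M_1 + 2h_1·M_2 = 6(S'(5) - Δ_1) = 24.
Solving: M_0 = -259/20, M_1 = 17/5, M_2 = 23/10.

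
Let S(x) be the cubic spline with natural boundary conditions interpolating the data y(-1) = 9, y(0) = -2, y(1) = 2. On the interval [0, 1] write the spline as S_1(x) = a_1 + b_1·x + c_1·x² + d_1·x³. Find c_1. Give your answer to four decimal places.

11.2500

Let m_i = S''(x_i). Step sizes h_i = 1, 1; slopes of the chords Δ_i = (y_(i+1) - y_i)/h_i = -11, 4.
  1·m_0 + 4·m_1 + 1·m_2 = 6(Δ_1 - Δ_0) = 90
Natural end conditions: m_0 = m_2 = 0.
Solving: m_0 = 0, m_1 = 45/2, m_2 = 0.
On [0, 1], with S_1(x) = a_1 + b_1·x + c_1·x² + d_1·x³: c_1 = m_1/2 = 45/4, d_1 = (m_2 - m_1)/(6h_1) = -15/4, b_1 = Δ_1 - h_1(2m_1 + m_2)/6 = -7/2.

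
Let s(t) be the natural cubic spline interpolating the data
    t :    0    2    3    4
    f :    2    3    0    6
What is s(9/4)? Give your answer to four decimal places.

1.9922

Let m_i = s''(x_i). Step sizes h_i = 2, 1, 1; slopes of the chords Δ_i = (y_(i+1) - y_i)/h_i = 1/2, -3, 6.
  2·m_0 + 6·m_1 + 1·m_2 = 6(Δ_1 - Δ_0) = -21
  1·m_1 + 4·m_2 + 1·m_3 = 6(Δ_2 - Δ_1) = 54
Natural end conditions: m_0 = m_3 = 0.
Hence m_0 = 0, m_1 = -6, m_2 = 15, m_3 = 0.
On [2, 3], s(t) = 3 - 7/2·(t - 2) - 3·(t - 2)² + 7/2·(t - 2)³.
With (t - 2) = 1/4: s(9/4) = 255/128.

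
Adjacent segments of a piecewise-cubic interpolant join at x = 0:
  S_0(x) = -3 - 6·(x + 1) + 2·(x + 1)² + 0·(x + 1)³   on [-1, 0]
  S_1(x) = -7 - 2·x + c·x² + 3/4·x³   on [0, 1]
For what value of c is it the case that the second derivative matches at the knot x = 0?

S_0''(x) = 4 + 0·(x + 1), so S_0''(0) = 4. On the right, S_1''(0) = 2c, so c = 2.

2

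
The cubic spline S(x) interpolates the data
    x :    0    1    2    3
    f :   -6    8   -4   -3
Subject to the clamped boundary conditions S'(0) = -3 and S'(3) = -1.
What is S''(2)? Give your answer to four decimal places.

44.5333

Write M_i for S''(x_i). With h_i = 1, 1, 1 and divided differences Δ_i = 14, -12, 1, the continuity of S' gives the tridiagonal system
  1·M_0 + 4·M_1 + 1·M_2 = 6(Δ_1 - Δ_0) = -156
  1·M_1 + 4·M_2 + 1·M_3 = 6(Δ_2 - Δ_1) = 78
Clamped end conditions give two more equations: 2h_0·M_0 + h_0·M_1 = 6(Δ_0 - S'(0)) = 102 and h_2·M_2 + 2h_2·M_3 = 6(S'(3) - Δ_2) = -12.
Forward elimination and back-substitution give M_0 = 1304/15, M_1 = -1078/15, M_2 = 668/15, M_3 = -424/15.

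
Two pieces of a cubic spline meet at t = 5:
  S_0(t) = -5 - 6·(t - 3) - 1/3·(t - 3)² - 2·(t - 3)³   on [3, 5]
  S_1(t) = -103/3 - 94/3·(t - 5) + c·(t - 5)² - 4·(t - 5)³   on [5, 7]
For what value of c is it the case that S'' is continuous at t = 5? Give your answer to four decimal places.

-12.3333

S_0''(t) = -2/3 - 12·(t - 3), so S_0''(5) = -74/3. On the right, S_1''(5) = 2c, so c = -37/3.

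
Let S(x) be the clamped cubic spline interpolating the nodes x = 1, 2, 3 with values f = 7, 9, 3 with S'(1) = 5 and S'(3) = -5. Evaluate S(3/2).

With M_i denoting the second derivative at x_i, h_i = 1, 1, and Δ_i = (y_(i+1) − y_i)/h_i = 2, -6:
  1·M_0 + 4·M_1 + 1·M_2 = 6(Δ_1 - Δ_0) = -48
Clamped end conditions give two more equations: 2h_0·M_0 + h_0·M_1 = 6(Δ_0 - S'(1)) = -18 and h_1·M_1 + 2h_1·M_2 = 6(S'(3) - Δ_1) = 6.
Solving: M_0 = -2, M_1 = -14, M_2 = 10.
On [1, 2], S(x) = 7 + 5·(x - 1) - 1·(x - 1)² - 2·(x - 1)³.
With (x - 1) = 1/2: S(3/2) = 9.

9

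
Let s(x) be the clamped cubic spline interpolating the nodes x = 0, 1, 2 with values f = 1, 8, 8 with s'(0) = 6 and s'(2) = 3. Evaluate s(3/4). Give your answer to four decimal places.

Let σ_i = s''(x_i). Step sizes h_i = 1, 1; slopes of the chords Δ_i = (y_(i+1) - y_i)/h_i = 7, 0.
  1·σ_0 + 4·σ_1 + 1·σ_2 = 6(Δ_1 - Δ_0) = -42
Clamped end conditions give two more equations: 2h_0·σ_0 + h_0·σ_1 = 6(Δ_0 - s'(0)) = 6 and h_1·σ_1 + 2h_1·σ_2 = 6(s'(2) - Δ_1) = 18.
Hence σ_0 = 12, σ_1 = -18, σ_2 = 18.
On [0, 1], s(x) = 1 + 6·x + 6·x² - 5·x³.
With x = 3/4: s(3/4) = 433/64.

6.7656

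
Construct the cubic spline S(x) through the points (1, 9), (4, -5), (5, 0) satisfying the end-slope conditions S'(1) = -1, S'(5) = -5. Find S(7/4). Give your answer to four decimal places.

Let m_i = S''(x_i). Step sizes h_i = 3, 1; slopes of the chords Δ_i = (y_(i+1) - y_i)/h_i = -14/3, 5.
  3·m_0 + 8·m_1 + 1·m_2 = 6(Δ_1 - Δ_0) = 58
Clamped end conditions give two more equations: 2h_0·m_0 + h_0·m_1 = 6(Δ_0 - S'(1)) = -22 and h_1·m_1 + 2h_1·m_2 = 6(S'(5) - Δ_1) = -60.
Solving the tridiagonal system: m_0 = -143/12, m_1 = 33/2, m_2 = -153/4.
On [1, 4], S(x) = 9 - 1·(x - 1) - 143/24·(x - 1)² + 341/216·(x - 1)³.
With (x - 1) = 3/4: S(7/4) = 2849/512.

5.5645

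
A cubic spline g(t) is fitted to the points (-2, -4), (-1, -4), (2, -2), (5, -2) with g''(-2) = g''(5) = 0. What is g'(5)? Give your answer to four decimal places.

Put m_i = g'' at the i-th knot. Here h = (1, 3, 3) and Δ = (0, 2/3, 0), so the interior equations h_(i-1)·m_(i-1) + 2(h_(i-1)+h_i)·m_i + h_i·m_(i+1) = 6(Δ_i − Δ_(i-1)) read
  1·m_0 + 8·m_1 + 3·m_2 = 6(Δ_1 - Δ_0) = 4
  3·m_1 + 12·m_2 + 3·m_3 = 6(Δ_2 - Δ_1) = -4
Natural end conditions: m_0 = m_3 = 0.
Forward elimination and back-substitution give m_0 = 0, m_1 = 20/29, m_2 = -44/87, m_3 = 0.
On [2, 5], g'(t) = b_2 + 2c_2·(t - 2) + 3d_2·(t - 2)² with b_2 = Δ_2 - h_2(2m_2 + m_3)/6 = 44/87, c_2 = m_2/2 = -22/87, d_2 = (m_3 - m_2)/(6h_2) = 22/783. So g'(5) = -22/87.

-0.2529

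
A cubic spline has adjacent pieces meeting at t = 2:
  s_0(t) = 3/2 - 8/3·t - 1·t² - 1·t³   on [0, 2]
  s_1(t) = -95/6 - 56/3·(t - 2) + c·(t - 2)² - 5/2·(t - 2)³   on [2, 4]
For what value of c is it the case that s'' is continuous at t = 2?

s_0''(t) = -2 - 6·t, so s_0''(2) = -14. On the right, s_1''(2) = 2c, so c = -7.

-7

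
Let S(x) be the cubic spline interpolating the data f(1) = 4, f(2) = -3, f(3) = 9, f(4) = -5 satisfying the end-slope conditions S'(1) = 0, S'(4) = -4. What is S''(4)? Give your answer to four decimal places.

Let M_i = S''(x_i). Step sizes h_i = 1, 1, 1; slopes of the chords Δ_i = (y_(i+1) - y_i)/h_i = -7, 12, -14.
  1·M_0 + 4·M_1 + 1·M_2 = 6(Δ_1 - Δ_0) = 114
  1·M_1 + 4·M_2 + 1·M_3 = 6(Δ_2 - Δ_1) = -156
Clamped end conditions give two more equations: 2h_0·M_0 + h_0·M_1 = 6(Δ_0 - S'(1)) = -42 and h_2·M_2 + 2h_2·M_3 = 6(S'(4) - Δ_2) = 60.
Solving: M_0 = -754/15, M_1 = 878/15, M_2 = -1048/15, M_3 = 974/15.

64.9333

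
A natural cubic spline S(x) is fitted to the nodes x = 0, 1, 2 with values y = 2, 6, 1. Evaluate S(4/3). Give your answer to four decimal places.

Let m_i = S''(x_i). Step sizes h_i = 1, 1; slopes of the chords Δ_i = (y_(i+1) - y_i)/h_i = 4, -5.
  1·m_0 + 4·m_1 + 1·m_2 = 6(Δ_1 - Δ_0) = -54
Natural end conditions: m_0 = m_2 = 0.
Solving the tridiagonal system: m_0 = 0, m_1 = -27/2, m_2 = 0.
On [1, 2], S(x) = 6 - 1/2·(x - 1) - 27/4·(x - 1)² + 9/4·(x - 1)³.
With (x - 1) = 1/3: S(4/3) = 31/6.

5.1667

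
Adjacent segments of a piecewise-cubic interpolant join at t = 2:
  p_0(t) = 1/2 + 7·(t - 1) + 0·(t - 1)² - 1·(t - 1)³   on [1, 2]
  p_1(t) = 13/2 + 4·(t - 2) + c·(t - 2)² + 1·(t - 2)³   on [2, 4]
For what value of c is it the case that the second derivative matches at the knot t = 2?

-3

p_0''(t) = 0 - 6·(t - 1), so p_0''(2) = -6. On the right, p_1''(2) = 2c, so c = -3.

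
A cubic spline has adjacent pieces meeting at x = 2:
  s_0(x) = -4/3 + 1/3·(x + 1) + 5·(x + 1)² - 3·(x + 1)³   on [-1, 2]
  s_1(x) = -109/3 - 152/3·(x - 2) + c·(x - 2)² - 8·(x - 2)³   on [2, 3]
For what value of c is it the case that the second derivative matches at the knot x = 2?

-22

s_0''(x) = 10 - 18·(x + 1), so s_0''(2) = -44. On the right, s_1''(2) = 2c, so c = -22.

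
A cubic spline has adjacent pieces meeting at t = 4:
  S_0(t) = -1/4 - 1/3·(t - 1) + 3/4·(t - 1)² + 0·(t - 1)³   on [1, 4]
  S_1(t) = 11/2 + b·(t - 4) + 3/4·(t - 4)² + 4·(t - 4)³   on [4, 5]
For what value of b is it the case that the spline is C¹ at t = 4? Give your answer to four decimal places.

4.1667

S_0'(t) = -1/3 + 3/2·(t - 1) + 0·(t - 1)², so S_0'(4) = 25/6. On the right, S_1'(4) = b, so b = 25/6.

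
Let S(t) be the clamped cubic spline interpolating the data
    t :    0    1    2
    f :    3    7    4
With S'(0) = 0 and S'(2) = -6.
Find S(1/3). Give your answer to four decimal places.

With σ_i denoting the second derivative at x_i, h_i = 1, 1, and Δ_i = (y_(i+1) − y_i)/h_i = 4, -3:
  1·σ_0 + 4·σ_1 + 1·σ_2 = 6(Δ_1 - Δ_0) = -42
Clamped end conditions give two more equations: 2h_0·σ_0 + h_0·σ_1 = 6(Δ_0 - S'(0)) = 24 and h_1·σ_1 + 2h_1·σ_2 = 6(S'(2) - Δ_1) = -18.
Solving: σ_0 = 39/2, σ_1 = -15, σ_2 = -3/2.
On [0, 1], S(t) = 3 + 0·t + 39/4·t² - 23/4·t³.
With t = 1/3: S(1/3) = 209/54.

3.8704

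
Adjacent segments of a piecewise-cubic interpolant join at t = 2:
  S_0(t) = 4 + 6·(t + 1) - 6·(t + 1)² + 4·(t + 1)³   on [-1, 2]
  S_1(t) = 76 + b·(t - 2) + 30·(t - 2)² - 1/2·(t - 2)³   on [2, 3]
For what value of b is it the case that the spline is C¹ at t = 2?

78

S_0'(t) = 6 - 12·(t + 1) + 12·(t + 1)², so S_0'(2) = 78. On the right, S_1'(2) = b, so b = 78.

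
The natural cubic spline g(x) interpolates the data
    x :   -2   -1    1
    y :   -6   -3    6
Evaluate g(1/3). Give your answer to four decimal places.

2.7037

Let σ_i = g''(x_i). Step sizes h_i = 1, 2; slopes of the chords Δ_i = (y_(i+1) - y_i)/h_i = 3, 9/2.
  1·σ_0 + 6·σ_1 + 2·σ_2 = 6(Δ_1 - Δ_0) = 9
Natural end conditions: σ_0 = σ_2 = 0.
Solving: σ_0 = 0, σ_1 = 3/2, σ_2 = 0.
On [-1, 1], g(x) = -3 + 7/2·(x + 1) + 3/4·(x + 1)² - 1/8·(x + 1)³.
With (x + 1) = 4/3: g(1/3) = 73/27.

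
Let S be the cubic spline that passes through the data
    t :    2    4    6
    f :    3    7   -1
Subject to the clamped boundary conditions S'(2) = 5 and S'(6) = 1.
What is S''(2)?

Put m_i = S'' at the i-th knot. Here h = (2, 2) and Δ = (2, -4), so the interior equations h_(i-1)·m_(i-1) + 2(h_(i-1)+h_i)·m_i + h_i·m_(i+1) = 6(Δ_i − Δ_(i-1)) read
  2·m_0 + 8·m_1 + 2·m_2 = 6(Δ_1 - Δ_0) = -36
Clamped end conditions give two more equations: 2h_0·m_0 + h_0·m_1 = 6(Δ_0 - S'(2)) = -18 and h_1·m_1 + 2h_1·m_2 = 6(S'(6) - Δ_1) = 30.
Hence m_0 = -1, m_1 = -7, m_2 = 11.

-1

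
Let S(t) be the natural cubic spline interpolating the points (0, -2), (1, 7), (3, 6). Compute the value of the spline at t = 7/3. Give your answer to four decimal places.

Let M_i = S''(x_i). Step sizes h_i = 1, 2; slopes of the chords Δ_i = (y_(i+1) - y_i)/h_i = 9, -1/2.
  1·M_0 + 6·M_1 + 2·M_2 = 6(Δ_1 - Δ_0) = -57
Natural end conditions: M_0 = M_2 = 0.
Solving the tridiagonal system: M_0 = 0, M_1 = -19/2, M_2 = 0.
On [1, 3], S(t) = 7 + 35/6·(t - 1) - 19/4·(t - 1)² + 19/24·(t - 1)³.
With (t - 1) = 4/3: S(7/3) = 665/81.

8.2099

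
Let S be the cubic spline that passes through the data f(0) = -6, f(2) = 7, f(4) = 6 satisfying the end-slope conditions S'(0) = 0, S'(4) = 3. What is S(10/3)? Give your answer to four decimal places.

5.9259

Let m_i = S''(x_i). Step sizes h_i = 2, 2; slopes of the chords Δ_i = (y_(i+1) - y_i)/h_i = 13/2, -1/2.
  2·m_0 + 8·m_1 + 2·m_2 = 6(Δ_1 - Δ_0) = -42
Clamped end conditions give two more equations: 2h_0·m_0 + h_0·m_1 = 6(Δ_0 - S'(0)) = 39 and h_1·m_1 + 2h_1·m_2 = 6(S'(4) - Δ_1) = 21.
Hence m_0 = 63/4, m_1 = -12, m_2 = 45/4.
On [2, 4], S(x) = 7 + 15/4·(x - 2) - 6·(x - 2)² + 31/16·(x - 2)³.
With (x - 2) = 4/3: S(10/3) = 160/27.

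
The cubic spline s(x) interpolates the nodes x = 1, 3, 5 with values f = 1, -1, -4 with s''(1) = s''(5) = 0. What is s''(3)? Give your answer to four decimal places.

-0.3750

Write M_i for s''(x_i). With h_i = 2, 2 and divided differences Δ_i = -1, -3/2, the continuity of s' gives the tridiagonal system
  2·M_0 + 8·M_1 + 2·M_2 = 6(Δ_1 - Δ_0) = -3
Natural end conditions: M_0 = M_2 = 0.
Solving the tridiagonal system: M_0 = 0, M_1 = -3/8, M_2 = 0.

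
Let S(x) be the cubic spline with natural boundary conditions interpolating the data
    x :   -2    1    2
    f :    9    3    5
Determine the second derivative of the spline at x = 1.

3

Write m_i for S''(x_i). With h_i = 3, 1 and divided differences Δ_i = -2, 2, the continuity of S' gives the tridiagonal system
  3·m_0 + 8·m_1 + 1·m_2 = 6(Δ_1 - Δ_0) = 24
Natural end conditions: m_0 = m_2 = 0.
Solving: m_0 = 0, m_1 = 3, m_2 = 0.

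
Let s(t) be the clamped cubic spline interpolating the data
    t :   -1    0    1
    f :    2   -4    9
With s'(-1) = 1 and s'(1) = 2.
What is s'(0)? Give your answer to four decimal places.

With M_i denoting the second derivative at x_i, h_i = 1, 1, and Δ_i = (y_(i+1) − y_i)/h_i = -6, 13:
  1·M_0 + 4·M_1 + 1·M_2 = 6(Δ_1 - Δ_0) = 114
Clamped end conditions give two more equations: 2h_0·M_0 + h_0·M_1 = 6(Δ_0 - s'(-1)) = -42 and h_1·M_1 + 2h_1·M_2 = 6(s'(1) - Δ_1) = -66.
Forward elimination and back-substitution give M_0 = -49, M_1 = 56, M_2 = -61.
On [0, 1], s'(t) = b_1 + 2c_1·t + 3d_1·t² with b_1 = Δ_1 - h_1(2M_1 + M_2)/6 = 9/2, c_1 = M_1/2 = 28, d_1 = (M_2 - M_1)/(6h_1) = -39/2. So s'(0) = 9/2.

4.5000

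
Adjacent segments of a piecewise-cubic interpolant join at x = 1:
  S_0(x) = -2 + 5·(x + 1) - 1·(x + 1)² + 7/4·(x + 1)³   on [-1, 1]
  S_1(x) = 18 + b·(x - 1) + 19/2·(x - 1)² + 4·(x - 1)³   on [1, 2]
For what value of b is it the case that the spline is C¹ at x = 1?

22

S_0'(x) = 5 - 2·(x + 1) + 21/4·(x + 1)², so S_0'(1) = 22. On the right, S_1'(1) = b, so b = 22.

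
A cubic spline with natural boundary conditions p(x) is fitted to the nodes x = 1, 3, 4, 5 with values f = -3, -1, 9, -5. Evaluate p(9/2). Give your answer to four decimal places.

4.4946

Write σ_i for p''(x_i). With h_i = 2, 1, 1 and divided differences Δ_i = 1, 10, -14, the continuity of p' gives the tridiagonal system
  2·σ_0 + 6·σ_1 + 1·σ_2 = 6(Δ_1 - Δ_0) = 54
  1·σ_1 + 4·σ_2 + 1·σ_3 = 6(Δ_2 - Δ_1) = -144
Natural end conditions: σ_0 = σ_3 = 0.
Forward elimination and back-substitution give σ_0 = 0, σ_1 = 360/23, σ_2 = -918/23, σ_3 = 0.
On [4, 5], p(x) = 9 - 16/23·(x - 4) - 459/23·(x - 4)² + 153/23·(x - 4)³.
With (x - 4) = 1/2: p(9/2) = 827/184.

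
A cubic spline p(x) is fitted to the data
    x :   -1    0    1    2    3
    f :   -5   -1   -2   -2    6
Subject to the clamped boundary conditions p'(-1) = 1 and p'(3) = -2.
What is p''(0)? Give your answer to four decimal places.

Put m_i = p'' at the i-th knot. Here h = (1, 1, 1, 1) and Δ = (4, -1, 0, 8), so the interior equations h_(i-1)·m_(i-1) + 2(h_(i-1)+h_i)·m_i + h_i·m_(i+1) = 6(Δ_i − Δ_(i-1)) read
  1·m_0 + 4·m_1 + 1·m_2 = 6(Δ_1 - Δ_0) = -30
  1·m_1 + 4·m_2 + 1·m_3 = 6(Δ_2 - Δ_1) = 6
  1·m_2 + 4·m_3 + 1·m_4 = 6(Δ_3 - Δ_2) = 48
Clamped end conditions give two more equations: 2h_0·m_0 + h_0·m_1 = 6(Δ_0 - p'(-1)) = 18 and h_3·m_3 + 2h_3·m_4 = 6(p'(3) - Δ_3) = -60.
Forward elimination and back-substitution give m_0 = 201/14, m_1 = -75/7, m_2 = -3/2, m_3 = 159/7, m_4 = -579/14.

-10.7143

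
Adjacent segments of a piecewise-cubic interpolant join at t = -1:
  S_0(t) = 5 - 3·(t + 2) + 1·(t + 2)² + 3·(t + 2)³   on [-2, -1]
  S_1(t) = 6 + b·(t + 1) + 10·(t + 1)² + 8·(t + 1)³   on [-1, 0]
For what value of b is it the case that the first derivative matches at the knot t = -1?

S_0'(t) = -3 + 2·(t + 2) + 9·(t + 2)², so S_0'(-1) = 8. On the right, S_1'(-1) = b, so b = 8.

8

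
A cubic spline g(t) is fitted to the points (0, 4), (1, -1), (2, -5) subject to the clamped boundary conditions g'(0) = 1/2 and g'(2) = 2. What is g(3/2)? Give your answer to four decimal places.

Put σ_i = g'' at the i-th knot. Here h = (1, 1) and Δ = (-5, -4), so the interior equations h_(i-1)·σ_(i-1) + 2(h_(i-1)+h_i)·σ_i + h_i·σ_(i+1) = 6(Δ_i − Δ_(i-1)) read
  1·σ_0 + 4·σ_1 + 1·σ_2 = 6(Δ_1 - Δ_0) = 6
Clamped end conditions give two more equations: 2h_0·σ_0 + h_0·σ_1 = 6(Δ_0 - g'(0)) = -33 and h_1·σ_1 + 2h_1·σ_2 = 6(g'(2) - Δ_1) = 36.
Hence σ_0 = -69/4, σ_1 = 3/2, σ_2 = 69/4.
On [1, 2], g(t) = -1 - 59/8·(t - 1) + 3/4·(t - 1)² + 21/8·(t - 1)³.
With (t - 1) = 1/2: g(3/2) = -267/64.

-4.1719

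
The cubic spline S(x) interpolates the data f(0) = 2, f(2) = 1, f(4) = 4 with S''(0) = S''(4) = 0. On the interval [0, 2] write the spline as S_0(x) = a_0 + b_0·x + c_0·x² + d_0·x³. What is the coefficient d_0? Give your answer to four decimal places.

0.1250

With M_i denoting the second derivative at x_i, h_i = 2, 2, and Δ_i = (y_(i+1) − y_i)/h_i = -1/2, 3/2:
  2·M_0 + 8·M_1 + 2·M_2 = 6(Δ_1 - Δ_0) = 12
Natural end conditions: M_0 = M_2 = 0.
Forward elimination and back-substitution give M_0 = 0, M_1 = 3/2, M_2 = 0.
On [0, 2], with S_0(x) = a_0 + b_0·x + c_0·x² + d_0·x³: c_0 = M_0/2 = 0, d_0 = (M_1 - M_0)/(6h_0) = 1/8, b_0 = Δ_0 - h_0(2M_0 + M_1)/6 = -1.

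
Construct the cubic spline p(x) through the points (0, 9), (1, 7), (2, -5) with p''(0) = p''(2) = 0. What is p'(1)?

-7

Put M_i = p'' at the i-th knot. Here h = (1, 1) and Δ = (-2, -12), so the interior equations h_(i-1)·M_(i-1) + 2(h_(i-1)+h_i)·M_i + h_i·M_(i+1) = 6(Δ_i − Δ_(i-1)) read
  1·M_0 + 4·M_1 + 1·M_2 = 6(Δ_1 - Δ_0) = -60
Natural end conditions: M_0 = M_2 = 0.
Forward elimination and back-substitution give M_0 = 0, M_1 = -15, M_2 = 0.
On [1, 2], p'(x) = b_1 + 2c_1·(x - 1) + 3d_1·(x - 1)² with b_1 = Δ_1 - h_1(2M_1 + M_2)/6 = -7, c_1 = M_1/2 = -15/2, d_1 = (M_2 - M_1)/(6h_1) = 5/2. So p'(1) = -7.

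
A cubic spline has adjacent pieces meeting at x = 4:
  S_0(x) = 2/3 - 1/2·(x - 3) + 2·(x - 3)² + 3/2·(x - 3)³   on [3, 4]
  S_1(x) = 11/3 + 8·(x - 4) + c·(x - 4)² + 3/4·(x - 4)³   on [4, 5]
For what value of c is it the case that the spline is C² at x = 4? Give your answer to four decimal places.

6.5000

S_0''(x) = 4 + 9·(x - 3), so S_0''(4) = 13. On the right, S_1''(4) = 2c, so c = 13/2.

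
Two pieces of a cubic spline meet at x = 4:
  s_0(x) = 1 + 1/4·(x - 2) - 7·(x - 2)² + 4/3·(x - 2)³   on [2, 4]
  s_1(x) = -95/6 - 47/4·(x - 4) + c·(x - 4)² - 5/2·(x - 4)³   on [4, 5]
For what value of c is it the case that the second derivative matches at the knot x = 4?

1

s_0''(x) = -14 + 8·(x - 2), so s_0''(4) = 2. On the right, s_1''(4) = 2c, so c = 1.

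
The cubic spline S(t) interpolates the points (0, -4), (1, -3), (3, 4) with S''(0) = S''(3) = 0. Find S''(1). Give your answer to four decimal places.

2.5000

Put M_i = S'' at the i-th knot. Here h = (1, 2) and Δ = (1, 7/2), so the interior equations h_(i-1)·M_(i-1) + 2(h_(i-1)+h_i)·M_i + h_i·M_(i+1) = 6(Δ_i − Δ_(i-1)) read
  1·M_0 + 6·M_1 + 2·M_2 = 6(Δ_1 - Δ_0) = 15
Natural end conditions: M_0 = M_2 = 0.
Solving the tridiagonal system: M_0 = 0, M_1 = 5/2, M_2 = 0.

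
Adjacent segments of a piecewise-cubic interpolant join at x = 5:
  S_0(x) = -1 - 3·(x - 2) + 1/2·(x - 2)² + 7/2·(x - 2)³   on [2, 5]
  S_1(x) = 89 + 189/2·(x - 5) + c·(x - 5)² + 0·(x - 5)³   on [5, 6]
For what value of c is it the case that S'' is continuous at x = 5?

32

S_0''(x) = 1 + 21·(x - 2), so S_0''(5) = 64. On the right, S_1''(5) = 2c, so c = 32.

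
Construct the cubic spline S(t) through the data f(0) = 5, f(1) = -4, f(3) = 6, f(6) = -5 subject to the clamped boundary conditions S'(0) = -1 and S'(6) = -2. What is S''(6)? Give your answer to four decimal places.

7.8596

Write M_i for S''(x_i). With h_i = 1, 2, 3 and divided differences Δ_i = -9, 5, -11/3, the continuity of S' gives the tridiagonal system
  1·M_0 + 6·M_1 + 2·M_2 = 6(Δ_1 - Δ_0) = 84
  2·M_1 + 10·M_2 + 3·M_3 = 6(Δ_2 - Δ_1) = -52
Clamped end conditions give two more equations: 2h_0·M_0 + h_0·M_1 = 6(Δ_0 - S'(0)) = -48 and h_2·M_2 + 2h_2·M_3 = 6(S'(6) - Δ_2) = 10.
Solving the tridiagonal system: M_0 = -2056/57, M_1 = 1376/57, M_2 = -706/57, M_3 = 448/57.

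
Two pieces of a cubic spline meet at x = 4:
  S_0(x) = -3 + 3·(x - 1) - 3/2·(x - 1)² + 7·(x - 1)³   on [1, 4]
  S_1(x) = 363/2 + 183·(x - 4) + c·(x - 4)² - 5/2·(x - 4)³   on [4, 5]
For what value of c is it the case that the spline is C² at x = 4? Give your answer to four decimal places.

61.5000

S_0''(x) = -3 + 42·(x - 1), so S_0''(4) = 123. On the right, S_1''(4) = 2c, so c = 123/2.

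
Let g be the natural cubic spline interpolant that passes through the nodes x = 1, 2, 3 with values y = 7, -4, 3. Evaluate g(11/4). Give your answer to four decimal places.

0.1953

Write M_i for g''(x_i). With h_i = 1, 1 and divided differences Δ_i = -11, 7, the continuity of g' gives the tridiagonal system
  1·M_0 + 4·M_1 + 1·M_2 = 6(Δ_1 - Δ_0) = 108
Natural end conditions: M_0 = M_2 = 0.
Solving the tridiagonal system: M_0 = 0, M_1 = 27, M_2 = 0.
On [2, 3], g(x) = -4 - 2·(x - 2) + 27/2·(x - 2)² - 9/2·(x - 2)³.
With (x - 2) = 3/4: g(11/4) = 25/128.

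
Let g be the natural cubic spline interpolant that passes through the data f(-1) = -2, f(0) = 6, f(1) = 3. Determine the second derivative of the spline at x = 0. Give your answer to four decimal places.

With M_i denoting the second derivative at x_i, h_i = 1, 1, and Δ_i = (y_(i+1) − y_i)/h_i = 8, -3:
  1·M_0 + 4·M_1 + 1·M_2 = 6(Δ_1 - Δ_0) = -66
Natural end conditions: M_0 = M_2 = 0.
Hence M_0 = 0, M_1 = -33/2, M_2 = 0.

-16.5000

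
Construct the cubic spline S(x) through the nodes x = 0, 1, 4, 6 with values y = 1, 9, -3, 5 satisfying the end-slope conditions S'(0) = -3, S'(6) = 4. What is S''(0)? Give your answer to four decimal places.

42.3077

Write σ_i for S''(x_i). With h_i = 1, 3, 2 and divided differences Δ_i = 8, -4, 4, the continuity of S' gives the tridiagonal system
  1·σ_0 + 8·σ_1 + 3·σ_2 = 6(Δ_1 - Δ_0) = -72
  3·σ_1 + 10·σ_2 + 2·σ_3 = 6(Δ_2 - Δ_1) = 48
Clamped end conditions give two more equations: 2h_0·σ_0 + h_0·σ_1 = 6(Δ_0 - S'(0)) = 66 and h_2·σ_2 + 2h_2·σ_3 = 6(S'(6) - Δ_2) = 0.
Solving: σ_0 = 550/13, σ_1 = -242/13, σ_2 = 150/13, σ_3 = -75/13.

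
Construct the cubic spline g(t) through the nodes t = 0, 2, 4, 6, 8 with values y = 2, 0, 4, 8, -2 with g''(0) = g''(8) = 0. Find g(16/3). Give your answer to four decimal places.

7.8466

Put M_i = g'' at the i-th knot. Here h = (2, 2, 2, 2) and Δ = (-1, 2, 2, -5), so the interior equations h_(i-1)·M_(i-1) + 2(h_(i-1)+h_i)·M_i + h_i·M_(i+1) = 6(Δ_i − Δ_(i-1)) read
  2·M_0 + 8·M_1 + 2·M_2 = 6(Δ_1 - Δ_0) = 18
  2·M_1 + 8·M_2 + 2·M_3 = 6(Δ_2 - Δ_1) = 0
  2·M_2 + 8·M_3 + 2·M_4 = 6(Δ_3 - Δ_2) = -42
Natural end conditions: M_0 = M_4 = 0.
Solving: M_0 = 0, M_1 = 57/28, M_2 = 6/7, M_3 = -153/28, M_4 = 0.
On [4, 6], g(t) = 4 + 13/4·(t - 4) + 3/7·(t - 4)² - 59/112·(t - 4)³.
With (t - 4) = 4/3: g(16/3) = 1483/189.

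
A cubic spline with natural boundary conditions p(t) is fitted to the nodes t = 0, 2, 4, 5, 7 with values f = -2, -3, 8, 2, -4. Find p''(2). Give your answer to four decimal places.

Write M_i for p''(x_i). With h_i = 2, 2, 1, 2 and divided differences Δ_i = -1/2, 11/2, -6, -3, the continuity of p' gives the tridiagonal system
  2·M_0 + 8·M_1 + 2·M_2 = 6(Δ_1 - Δ_0) = 36
  2·M_1 + 6·M_2 + 1·M_3 = 6(Δ_2 - Δ_1) = -69
  1·M_2 + 6·M_3 + 2·M_4 = 6(Δ_3 - Δ_2) = 18
Natural end conditions: M_0 = M_4 = 0.
Hence M_0 = 0, M_1 = 531/64, M_2 = -243/16, M_3 = 177/32, M_4 = 0.

8.2969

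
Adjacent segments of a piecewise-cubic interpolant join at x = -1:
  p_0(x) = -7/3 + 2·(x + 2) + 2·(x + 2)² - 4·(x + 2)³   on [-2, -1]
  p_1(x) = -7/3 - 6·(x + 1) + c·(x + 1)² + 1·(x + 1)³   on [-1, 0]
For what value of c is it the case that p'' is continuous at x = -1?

p_0''(x) = 4 - 24·(x + 2), so p_0''(-1) = -20. On the right, p_1''(-1) = 2c, so c = -10.

-10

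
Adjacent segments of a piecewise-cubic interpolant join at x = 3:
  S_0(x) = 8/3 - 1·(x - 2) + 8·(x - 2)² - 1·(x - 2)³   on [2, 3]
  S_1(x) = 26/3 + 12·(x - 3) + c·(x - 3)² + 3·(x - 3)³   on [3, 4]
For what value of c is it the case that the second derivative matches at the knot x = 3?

5

S_0''(x) = 16 - 6·(x - 2), so S_0''(3) = 10. On the right, S_1''(3) = 2c, so c = 5.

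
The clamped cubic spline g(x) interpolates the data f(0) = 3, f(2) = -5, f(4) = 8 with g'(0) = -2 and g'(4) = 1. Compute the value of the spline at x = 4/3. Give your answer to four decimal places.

Write M_i for g''(x_i). With h_i = 2, 2 and divided differences Δ_i = -4, 13/2, the continuity of g' gives the tridiagonal system
  2·M_0 + 8·M_1 + 2·M_2 = 6(Δ_1 - Δ_0) = 63
Clamped end conditions give two more equations: 2h_0·M_0 + h_0·M_1 = 6(Δ_0 - g'(0)) = -12 and h_1·M_1 + 2h_1·M_2 = 6(g'(4) - Δ_1) = -33.
Hence M_0 = -81/8, M_1 = 57/4, M_2 = -123/8.
On [0, 2], g(x) = 3 - 2·x - 81/16·x² + 65/32·x³.
With x = 4/3: g(4/3) = -104/27.

-3.8519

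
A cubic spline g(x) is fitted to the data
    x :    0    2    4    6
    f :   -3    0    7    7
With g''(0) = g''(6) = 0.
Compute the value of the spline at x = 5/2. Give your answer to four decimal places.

Write σ_i for g''(x_i). With h_i = 2, 2, 2 and divided differences Δ_i = 3/2, 7/2, 0, the continuity of g' gives the tridiagonal system
  2·σ_0 + 8·σ_1 + 2·σ_2 = 6(Δ_1 - Δ_0) = 12
  2·σ_1 + 8·σ_2 + 2·σ_3 = 6(Δ_2 - Δ_1) = -21
Natural end conditions: σ_0 = σ_3 = 0.
Forward elimination and back-substitution give σ_0 = 0, σ_1 = 23/10, σ_2 = -16/5, σ_3 = 0.
On [2, 4], g(x) = 0 + 91/30·(x - 2) + 23/20·(x - 2)² - 11/24·(x - 2)³.
With (x - 2) = 1/2: g(5/2) = 559/320.

1.7469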